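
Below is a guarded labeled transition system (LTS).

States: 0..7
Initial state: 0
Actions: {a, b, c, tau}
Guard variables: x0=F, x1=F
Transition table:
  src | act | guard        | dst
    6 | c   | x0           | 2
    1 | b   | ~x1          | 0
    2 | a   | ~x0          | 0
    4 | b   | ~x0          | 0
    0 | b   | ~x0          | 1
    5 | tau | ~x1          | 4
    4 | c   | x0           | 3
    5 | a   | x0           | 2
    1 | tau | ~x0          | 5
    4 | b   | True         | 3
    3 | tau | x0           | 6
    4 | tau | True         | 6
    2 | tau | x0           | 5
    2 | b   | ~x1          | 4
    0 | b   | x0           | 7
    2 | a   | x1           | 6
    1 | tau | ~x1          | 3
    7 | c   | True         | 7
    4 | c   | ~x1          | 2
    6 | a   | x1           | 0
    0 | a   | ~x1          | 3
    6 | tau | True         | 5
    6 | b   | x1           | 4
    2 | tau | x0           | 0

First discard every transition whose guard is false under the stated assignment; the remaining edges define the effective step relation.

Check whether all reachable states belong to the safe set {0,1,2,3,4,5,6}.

Allowed set {0,1,2,3,4,5,6}
Reachable = {0,1,2,3,4,5,6}
  0: safe
  1: safe
  2: safe
  3: safe
  4: safe
  5: safe
  6: safe

Answer: INVARIANT HOLDS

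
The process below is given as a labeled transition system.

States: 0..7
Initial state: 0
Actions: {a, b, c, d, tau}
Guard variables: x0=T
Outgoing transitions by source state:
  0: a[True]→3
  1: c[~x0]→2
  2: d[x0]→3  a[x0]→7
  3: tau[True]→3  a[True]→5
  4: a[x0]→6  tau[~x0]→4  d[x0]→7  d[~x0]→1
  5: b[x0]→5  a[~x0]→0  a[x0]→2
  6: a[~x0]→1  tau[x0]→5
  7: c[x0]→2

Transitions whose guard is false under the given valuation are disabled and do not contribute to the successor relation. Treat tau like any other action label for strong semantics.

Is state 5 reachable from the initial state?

After dropping false guards: 11 live edges.
depth 0: {0}
depth 1: {3}  total {0,3}
depth 2: {5}  total {0,3,5}
depth 3: {2}  total {0,2,3,5}
depth 4: {7}  total {0,2,3,5,7}
Reachable = {0,2,3,5,7}
trace reaching 5: a·a

Answer: REACHABLE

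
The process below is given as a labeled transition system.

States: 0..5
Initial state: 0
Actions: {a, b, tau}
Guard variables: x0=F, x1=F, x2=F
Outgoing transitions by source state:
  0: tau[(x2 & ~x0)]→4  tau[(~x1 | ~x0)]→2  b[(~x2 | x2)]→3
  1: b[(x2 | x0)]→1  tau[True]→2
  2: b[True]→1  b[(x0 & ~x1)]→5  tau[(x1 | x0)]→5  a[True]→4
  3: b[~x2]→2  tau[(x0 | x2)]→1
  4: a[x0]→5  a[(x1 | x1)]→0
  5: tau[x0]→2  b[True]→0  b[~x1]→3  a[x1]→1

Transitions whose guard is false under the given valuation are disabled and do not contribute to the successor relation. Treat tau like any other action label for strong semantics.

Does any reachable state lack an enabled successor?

Reachable = {0,1,2,3,4}
  0: b→3  tau→2  [2 out]
  1: tau→2  [1 out]
  2: a→4  b→1  [2 out]
  3: b→2  [1 out]
  4: ∅  [no exit]
trace reaching 4: tau·a

Answer: DEADLOCK at state 4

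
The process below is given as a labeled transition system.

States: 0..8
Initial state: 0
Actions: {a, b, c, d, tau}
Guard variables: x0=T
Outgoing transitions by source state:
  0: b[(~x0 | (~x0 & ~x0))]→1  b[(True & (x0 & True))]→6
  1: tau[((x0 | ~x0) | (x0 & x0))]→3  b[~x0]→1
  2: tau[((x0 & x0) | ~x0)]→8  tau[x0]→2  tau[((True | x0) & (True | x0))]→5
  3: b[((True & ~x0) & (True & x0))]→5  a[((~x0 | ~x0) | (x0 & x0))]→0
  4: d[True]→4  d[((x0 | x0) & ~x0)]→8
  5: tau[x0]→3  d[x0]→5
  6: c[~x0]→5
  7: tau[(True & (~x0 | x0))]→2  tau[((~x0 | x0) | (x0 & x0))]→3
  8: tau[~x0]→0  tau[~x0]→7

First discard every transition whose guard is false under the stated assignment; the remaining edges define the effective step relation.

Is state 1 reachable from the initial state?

Answer: UNREACHABLE

Working:
After dropping false guards: 11 live edges.
depth 0: {0}
depth 1: {6}  cumulative {0,6}
Reach set: {0,6}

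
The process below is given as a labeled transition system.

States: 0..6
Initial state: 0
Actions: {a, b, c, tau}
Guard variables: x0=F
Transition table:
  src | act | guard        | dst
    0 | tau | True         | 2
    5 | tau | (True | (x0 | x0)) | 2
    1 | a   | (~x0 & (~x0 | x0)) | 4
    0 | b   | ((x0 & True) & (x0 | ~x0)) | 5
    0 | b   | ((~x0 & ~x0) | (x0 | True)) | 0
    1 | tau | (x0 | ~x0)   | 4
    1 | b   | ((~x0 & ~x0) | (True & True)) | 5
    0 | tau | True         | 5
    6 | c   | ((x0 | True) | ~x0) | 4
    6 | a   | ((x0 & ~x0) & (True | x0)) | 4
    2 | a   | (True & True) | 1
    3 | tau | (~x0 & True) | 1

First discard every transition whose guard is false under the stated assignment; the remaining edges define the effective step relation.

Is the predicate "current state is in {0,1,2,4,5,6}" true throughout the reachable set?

Safe = {0,1,2,4,5,6}
Reach set: {0,1,2,4,5}
  0: ok
  1: ok
  2: ok
  4: ok
  5: ok

Answer: INVARIANT HOLDS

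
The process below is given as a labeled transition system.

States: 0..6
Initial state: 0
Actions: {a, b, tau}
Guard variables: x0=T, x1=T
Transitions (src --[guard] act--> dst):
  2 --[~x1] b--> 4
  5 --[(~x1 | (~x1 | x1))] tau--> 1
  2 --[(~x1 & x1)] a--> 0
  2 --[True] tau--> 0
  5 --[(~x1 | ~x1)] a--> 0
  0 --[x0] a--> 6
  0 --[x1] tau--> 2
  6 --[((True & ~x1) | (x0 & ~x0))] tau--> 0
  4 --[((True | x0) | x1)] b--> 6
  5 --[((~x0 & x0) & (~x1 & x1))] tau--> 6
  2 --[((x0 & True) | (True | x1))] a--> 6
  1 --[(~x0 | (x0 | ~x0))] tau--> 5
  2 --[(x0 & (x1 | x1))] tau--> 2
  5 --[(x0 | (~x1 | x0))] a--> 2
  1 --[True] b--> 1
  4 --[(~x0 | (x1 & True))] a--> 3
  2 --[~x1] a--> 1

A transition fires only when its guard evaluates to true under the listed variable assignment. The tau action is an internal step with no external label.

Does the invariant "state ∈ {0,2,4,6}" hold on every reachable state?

Answer: INVARIANT HOLDS

Working:
Inv-set: {0,2,4,6}
Reach set: {0,2,6}
  0: ok
  2: ok
  6: ok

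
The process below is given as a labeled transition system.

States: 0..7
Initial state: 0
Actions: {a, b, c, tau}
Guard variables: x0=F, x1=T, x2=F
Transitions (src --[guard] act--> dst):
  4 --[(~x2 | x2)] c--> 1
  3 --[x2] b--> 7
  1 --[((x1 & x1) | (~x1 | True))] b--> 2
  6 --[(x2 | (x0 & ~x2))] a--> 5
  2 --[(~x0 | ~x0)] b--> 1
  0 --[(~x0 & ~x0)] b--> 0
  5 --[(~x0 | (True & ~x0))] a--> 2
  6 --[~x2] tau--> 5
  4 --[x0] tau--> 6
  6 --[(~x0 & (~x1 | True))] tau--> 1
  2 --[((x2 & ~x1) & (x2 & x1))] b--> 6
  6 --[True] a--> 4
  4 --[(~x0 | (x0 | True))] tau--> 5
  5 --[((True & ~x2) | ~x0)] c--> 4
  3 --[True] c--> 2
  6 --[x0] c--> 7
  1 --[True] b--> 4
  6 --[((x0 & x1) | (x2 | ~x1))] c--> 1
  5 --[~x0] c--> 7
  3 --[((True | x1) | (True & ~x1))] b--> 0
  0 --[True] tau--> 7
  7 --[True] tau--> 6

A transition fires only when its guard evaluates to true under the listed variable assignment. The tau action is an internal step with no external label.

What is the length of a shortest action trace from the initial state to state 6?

BFS to 6:
  Layer 0: {0}
  Layer 1: {7}
  Layer 2: {6}
first hit 6 at d=2 via tau·tau

Answer: 2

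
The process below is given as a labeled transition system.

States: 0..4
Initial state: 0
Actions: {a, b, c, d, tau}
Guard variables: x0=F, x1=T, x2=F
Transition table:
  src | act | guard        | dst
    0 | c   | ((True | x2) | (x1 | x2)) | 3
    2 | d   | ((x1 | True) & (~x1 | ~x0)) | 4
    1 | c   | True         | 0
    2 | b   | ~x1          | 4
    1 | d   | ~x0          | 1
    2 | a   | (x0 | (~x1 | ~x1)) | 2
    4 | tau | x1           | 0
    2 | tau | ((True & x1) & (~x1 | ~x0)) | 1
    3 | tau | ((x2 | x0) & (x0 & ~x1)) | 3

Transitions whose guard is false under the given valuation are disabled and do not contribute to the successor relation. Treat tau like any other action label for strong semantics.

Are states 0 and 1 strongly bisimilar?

Compute ~ classes (split until stable):
  P[0] = {{0,1,2,3,4}}
  P[1] = {{0},{1},{2},{3},{4}}
Fixed point at round 2; 5 class(es).
[0]={0}  [1]={1}

Answer: NOT BISIMILAR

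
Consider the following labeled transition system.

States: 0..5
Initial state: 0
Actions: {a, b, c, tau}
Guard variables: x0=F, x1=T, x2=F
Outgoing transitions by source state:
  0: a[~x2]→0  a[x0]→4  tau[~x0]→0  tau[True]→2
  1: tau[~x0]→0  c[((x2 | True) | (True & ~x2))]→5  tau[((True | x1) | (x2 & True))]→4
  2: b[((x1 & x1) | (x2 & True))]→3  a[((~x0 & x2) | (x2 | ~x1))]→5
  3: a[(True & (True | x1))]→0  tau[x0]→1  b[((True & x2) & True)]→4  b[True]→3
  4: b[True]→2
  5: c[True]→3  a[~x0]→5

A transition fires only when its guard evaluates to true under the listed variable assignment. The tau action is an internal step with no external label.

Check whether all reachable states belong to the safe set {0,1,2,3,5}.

Answer: INVARIANT HOLDS

Analysis:
Safe = {0,1,2,3,5}
Reach set: {0,2,3}
  0: safe
  2: safe
  3: safe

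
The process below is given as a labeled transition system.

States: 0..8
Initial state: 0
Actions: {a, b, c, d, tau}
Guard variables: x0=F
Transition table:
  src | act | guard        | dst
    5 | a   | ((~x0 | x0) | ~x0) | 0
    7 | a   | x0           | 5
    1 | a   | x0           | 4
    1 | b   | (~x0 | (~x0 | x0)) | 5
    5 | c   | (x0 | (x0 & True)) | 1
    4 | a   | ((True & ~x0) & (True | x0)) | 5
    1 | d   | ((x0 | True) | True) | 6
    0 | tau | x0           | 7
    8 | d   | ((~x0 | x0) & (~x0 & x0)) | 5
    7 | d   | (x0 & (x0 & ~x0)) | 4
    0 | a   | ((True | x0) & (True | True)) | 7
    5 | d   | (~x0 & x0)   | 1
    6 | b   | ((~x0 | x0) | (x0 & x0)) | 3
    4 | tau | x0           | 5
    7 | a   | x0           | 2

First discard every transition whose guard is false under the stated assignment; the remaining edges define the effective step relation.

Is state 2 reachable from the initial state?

After dropping false guards: 6 live edges.
depth 0: {0}
depth 1: {7}  now seen {0,7}
Reachable = {0,7}

Answer: UNREACHABLE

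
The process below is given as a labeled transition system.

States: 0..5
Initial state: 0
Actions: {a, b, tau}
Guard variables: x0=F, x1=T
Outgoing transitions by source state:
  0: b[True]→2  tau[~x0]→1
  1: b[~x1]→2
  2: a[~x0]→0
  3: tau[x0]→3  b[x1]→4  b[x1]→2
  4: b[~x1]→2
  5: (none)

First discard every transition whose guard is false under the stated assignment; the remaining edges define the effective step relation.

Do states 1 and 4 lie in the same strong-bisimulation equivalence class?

Refine partition for ~:
  P[0] = {{0,1,2,3,4,5}}
  P[1] = {{0},{1,4,5},{2},{3}}
stable after 2 split(s): 4 block(s)
1∈{1,4,5}, 4∈{1,4,5}

Answer: BISIMILAR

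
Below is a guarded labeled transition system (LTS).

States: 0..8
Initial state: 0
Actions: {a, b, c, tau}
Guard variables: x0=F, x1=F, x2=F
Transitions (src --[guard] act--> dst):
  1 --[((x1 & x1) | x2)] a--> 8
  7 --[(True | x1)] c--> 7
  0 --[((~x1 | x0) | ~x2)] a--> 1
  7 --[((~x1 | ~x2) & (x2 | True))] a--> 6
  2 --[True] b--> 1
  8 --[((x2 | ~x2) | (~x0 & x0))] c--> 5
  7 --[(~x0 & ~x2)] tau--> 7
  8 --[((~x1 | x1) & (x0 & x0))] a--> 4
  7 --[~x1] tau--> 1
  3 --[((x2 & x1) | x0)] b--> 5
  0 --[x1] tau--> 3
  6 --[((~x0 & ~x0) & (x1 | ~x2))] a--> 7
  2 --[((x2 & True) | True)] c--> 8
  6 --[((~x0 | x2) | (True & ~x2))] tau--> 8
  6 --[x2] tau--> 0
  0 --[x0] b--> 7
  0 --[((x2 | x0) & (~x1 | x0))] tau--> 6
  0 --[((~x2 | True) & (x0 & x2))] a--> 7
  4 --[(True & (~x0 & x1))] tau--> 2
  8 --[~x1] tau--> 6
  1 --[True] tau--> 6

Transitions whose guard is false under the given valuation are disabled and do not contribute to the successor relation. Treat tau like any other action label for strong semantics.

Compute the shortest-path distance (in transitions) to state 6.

Breadth-first toward 6:
  L0 = {0}
  L1 = {1}
  L2 = {6}
depth(6)=2, e.g. a·tau

Answer: 2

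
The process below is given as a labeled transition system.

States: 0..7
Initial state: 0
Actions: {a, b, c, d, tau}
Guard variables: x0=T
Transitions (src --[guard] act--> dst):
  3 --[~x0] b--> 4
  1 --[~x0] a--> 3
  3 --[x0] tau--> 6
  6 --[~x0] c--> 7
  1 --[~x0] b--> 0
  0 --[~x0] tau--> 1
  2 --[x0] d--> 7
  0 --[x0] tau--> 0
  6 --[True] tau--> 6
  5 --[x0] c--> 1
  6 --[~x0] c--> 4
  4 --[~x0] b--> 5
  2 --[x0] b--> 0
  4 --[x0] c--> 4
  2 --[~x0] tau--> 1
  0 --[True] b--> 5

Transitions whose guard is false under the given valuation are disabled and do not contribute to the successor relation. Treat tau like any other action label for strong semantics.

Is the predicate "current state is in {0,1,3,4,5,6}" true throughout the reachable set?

Inv-set: {0,1,3,4,5,6}
R = {0,1,5}
  0: ✓
  1: ✓
  5: ✓

Answer: INVARIANT HOLDS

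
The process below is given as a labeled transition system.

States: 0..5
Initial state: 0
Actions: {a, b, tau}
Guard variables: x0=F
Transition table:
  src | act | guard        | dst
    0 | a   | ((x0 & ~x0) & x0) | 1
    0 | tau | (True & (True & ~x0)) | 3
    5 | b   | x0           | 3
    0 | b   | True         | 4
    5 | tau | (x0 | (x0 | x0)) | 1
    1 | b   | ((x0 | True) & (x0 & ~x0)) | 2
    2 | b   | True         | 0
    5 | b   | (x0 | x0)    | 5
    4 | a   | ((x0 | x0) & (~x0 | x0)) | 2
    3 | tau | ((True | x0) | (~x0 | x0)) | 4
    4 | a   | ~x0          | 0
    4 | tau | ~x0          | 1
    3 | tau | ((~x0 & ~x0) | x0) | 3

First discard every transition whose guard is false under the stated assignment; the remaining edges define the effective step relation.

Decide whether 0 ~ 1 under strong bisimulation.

Answer: NOT BISIMILAR

Analysis:
Bisimulation quotient by refinement:
  round 0: {{0,1,2,3,4,5}}
  round 1: {{0},{1,5},{2},{3},{4}}
Fixed point at round 2; 5 class(es).
class of 0: {0}; class of 1: {1,5}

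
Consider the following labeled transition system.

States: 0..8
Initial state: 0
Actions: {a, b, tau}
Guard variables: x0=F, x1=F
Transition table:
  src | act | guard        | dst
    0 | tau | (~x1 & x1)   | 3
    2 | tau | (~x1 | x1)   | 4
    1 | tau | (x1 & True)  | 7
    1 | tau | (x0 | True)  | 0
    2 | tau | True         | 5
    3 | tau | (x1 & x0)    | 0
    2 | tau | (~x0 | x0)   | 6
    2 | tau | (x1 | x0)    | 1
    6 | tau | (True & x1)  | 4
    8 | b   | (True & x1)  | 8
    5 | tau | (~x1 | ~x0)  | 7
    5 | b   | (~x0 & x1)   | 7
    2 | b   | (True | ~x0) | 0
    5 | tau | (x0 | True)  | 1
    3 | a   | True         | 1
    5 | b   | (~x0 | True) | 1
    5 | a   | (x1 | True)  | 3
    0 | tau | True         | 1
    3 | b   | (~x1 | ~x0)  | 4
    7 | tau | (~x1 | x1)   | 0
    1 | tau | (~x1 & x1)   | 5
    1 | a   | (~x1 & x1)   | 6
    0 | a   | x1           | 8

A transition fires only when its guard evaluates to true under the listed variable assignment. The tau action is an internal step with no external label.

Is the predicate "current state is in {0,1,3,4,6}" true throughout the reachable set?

Safe = {0,1,3,4,6}
Reach set: {0,1}
  0: ✓
  1: ✓

Answer: INVARIANT HOLDS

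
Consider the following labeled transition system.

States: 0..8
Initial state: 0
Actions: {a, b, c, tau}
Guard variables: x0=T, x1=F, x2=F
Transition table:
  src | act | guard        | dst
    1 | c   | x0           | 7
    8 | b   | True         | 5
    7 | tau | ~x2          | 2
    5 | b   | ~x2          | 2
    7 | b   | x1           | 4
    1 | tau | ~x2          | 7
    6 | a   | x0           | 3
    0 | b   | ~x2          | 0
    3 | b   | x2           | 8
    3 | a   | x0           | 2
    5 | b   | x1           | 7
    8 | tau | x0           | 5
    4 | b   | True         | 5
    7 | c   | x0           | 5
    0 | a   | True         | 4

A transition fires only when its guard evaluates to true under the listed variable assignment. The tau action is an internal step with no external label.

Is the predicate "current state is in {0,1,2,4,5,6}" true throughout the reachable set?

Inv-set: {0,1,2,4,5,6}
Reach set: {0,2,4,5}
  0: ✓
  2: ✓
  4: ✓
  5: ✓

Answer: INVARIANT HOLDS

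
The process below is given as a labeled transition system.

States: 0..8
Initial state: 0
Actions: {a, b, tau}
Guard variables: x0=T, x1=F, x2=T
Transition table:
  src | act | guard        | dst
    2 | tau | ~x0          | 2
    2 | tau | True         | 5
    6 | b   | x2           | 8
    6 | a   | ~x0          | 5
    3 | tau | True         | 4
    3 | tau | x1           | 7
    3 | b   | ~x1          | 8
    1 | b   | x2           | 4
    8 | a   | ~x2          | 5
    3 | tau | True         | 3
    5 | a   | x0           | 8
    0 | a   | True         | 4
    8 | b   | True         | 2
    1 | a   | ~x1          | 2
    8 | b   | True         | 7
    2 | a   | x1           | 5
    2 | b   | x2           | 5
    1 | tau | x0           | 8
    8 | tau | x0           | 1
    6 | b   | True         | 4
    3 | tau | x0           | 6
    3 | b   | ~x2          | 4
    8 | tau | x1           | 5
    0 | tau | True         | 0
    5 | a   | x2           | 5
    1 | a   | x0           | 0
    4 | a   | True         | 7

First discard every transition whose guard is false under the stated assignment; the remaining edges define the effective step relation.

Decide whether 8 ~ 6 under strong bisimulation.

Compute ~ classes (split until stable):
  π0 = {{0,1,2,3,4,5,6,7,8}}
  π1 = {{0},{1},{2,3,8},{4,5},{6},{7}}
  π2 = {{0},{1},{2},{3},{4},{5},{6},{7},{8}}
stable after 3 split(s): 9 block(s)
[8]={8}  [6]={6}

Answer: NOT BISIMILAR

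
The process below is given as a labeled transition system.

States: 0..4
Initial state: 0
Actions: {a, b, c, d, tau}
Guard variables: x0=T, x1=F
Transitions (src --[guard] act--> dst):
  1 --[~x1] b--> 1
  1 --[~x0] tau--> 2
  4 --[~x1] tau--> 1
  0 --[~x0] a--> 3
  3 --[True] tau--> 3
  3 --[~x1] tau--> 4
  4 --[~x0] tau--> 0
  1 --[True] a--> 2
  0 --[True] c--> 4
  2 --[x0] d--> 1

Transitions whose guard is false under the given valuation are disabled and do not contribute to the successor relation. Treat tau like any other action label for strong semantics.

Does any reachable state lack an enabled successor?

Answer: DEADLOCK-FREE

Trace:
Reachable = {0,1,2,4}
  0: c→4  [1 out]
  1: a→2  b→1  [2 out]
  2: d→1  [1 out]
  4: tau→1  [1 out]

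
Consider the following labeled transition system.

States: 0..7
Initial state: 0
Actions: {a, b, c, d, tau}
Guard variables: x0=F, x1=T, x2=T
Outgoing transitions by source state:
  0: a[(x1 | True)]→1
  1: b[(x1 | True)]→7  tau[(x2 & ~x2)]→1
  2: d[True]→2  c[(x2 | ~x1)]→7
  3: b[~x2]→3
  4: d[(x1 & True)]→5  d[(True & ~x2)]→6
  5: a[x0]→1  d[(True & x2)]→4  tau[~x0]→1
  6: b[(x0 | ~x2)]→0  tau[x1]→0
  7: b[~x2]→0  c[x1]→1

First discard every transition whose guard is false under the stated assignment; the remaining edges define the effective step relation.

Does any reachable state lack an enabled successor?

Answer: DEADLOCK-FREE

Trace:
Reachable = {0,1,7}
  0: a→1  [deg 1]
  1: b→7  [deg 1]
  7: c→1  [deg 1]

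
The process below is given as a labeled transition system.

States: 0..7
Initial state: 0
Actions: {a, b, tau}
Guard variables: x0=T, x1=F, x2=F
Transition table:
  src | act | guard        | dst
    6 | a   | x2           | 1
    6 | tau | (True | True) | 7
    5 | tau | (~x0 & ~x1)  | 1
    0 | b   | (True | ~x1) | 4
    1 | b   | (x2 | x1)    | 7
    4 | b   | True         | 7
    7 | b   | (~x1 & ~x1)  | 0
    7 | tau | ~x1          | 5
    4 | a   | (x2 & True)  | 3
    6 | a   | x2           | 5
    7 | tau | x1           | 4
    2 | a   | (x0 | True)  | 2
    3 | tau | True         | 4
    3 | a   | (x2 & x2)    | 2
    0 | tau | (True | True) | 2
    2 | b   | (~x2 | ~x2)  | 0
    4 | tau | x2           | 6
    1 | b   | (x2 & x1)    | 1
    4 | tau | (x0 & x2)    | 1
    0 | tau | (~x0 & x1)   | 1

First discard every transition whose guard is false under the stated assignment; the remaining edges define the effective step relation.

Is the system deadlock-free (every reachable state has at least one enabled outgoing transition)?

Reach set: {0,2,4,5,7}
  0: b→4  tau→2  [2 out]
  2: a→2  b→0  [2 out]
  4: b→7  [1 out]
  5: ∅  [deadlock]
  7: b→0  tau→5  [2 out]
trace reaching 5: b·b·tau

Answer: DEADLOCK at state 5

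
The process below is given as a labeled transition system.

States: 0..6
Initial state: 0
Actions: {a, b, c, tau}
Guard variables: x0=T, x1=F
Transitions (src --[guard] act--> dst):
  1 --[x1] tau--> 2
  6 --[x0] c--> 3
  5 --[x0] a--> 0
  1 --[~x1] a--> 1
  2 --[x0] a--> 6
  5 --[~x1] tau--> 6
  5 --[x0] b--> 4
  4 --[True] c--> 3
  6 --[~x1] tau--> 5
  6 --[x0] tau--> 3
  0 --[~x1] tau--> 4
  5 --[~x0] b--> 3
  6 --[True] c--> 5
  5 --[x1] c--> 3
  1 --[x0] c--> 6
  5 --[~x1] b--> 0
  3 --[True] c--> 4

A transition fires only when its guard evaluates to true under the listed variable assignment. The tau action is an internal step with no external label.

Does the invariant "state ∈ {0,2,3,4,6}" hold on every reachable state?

Safe = {0,2,3,4,6}
R = {0,3,4}
  0: ok
  3: ok
  4: ok

Answer: INVARIANT HOLDS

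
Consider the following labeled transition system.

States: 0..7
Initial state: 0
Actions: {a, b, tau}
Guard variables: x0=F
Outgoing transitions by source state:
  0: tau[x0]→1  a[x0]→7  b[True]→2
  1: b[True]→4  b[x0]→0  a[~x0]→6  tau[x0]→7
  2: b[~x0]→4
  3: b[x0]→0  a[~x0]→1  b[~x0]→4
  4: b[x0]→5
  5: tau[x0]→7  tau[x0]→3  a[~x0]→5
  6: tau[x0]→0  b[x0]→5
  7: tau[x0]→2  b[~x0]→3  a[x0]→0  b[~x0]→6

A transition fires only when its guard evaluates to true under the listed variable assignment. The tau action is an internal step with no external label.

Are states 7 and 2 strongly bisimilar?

Answer: NOT BISIMILAR

Working:
Refine partition for ~:
  π0 = {{0,1,2,3,4,5,6,7}}
  π1 = {{0,2,7},{1,3},{4,6},{5}}
  π2 = {{0},{1},{2},{3},{4,6},{5},{7}}
7 equivalence class(es) (converged in 3)
class of 7: {7}; class of 2: {2}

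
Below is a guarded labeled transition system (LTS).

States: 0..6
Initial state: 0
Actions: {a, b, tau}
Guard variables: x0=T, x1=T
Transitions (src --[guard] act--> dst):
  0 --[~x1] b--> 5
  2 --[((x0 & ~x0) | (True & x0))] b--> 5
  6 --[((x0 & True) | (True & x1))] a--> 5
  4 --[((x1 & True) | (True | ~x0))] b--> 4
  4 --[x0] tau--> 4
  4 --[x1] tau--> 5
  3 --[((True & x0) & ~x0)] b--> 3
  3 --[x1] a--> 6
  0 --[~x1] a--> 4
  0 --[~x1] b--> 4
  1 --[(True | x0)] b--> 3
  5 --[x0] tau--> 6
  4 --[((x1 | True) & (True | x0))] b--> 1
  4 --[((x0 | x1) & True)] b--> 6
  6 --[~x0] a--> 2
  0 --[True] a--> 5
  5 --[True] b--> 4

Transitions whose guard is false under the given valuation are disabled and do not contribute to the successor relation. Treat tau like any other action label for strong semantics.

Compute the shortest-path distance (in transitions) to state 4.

Answer: 2

Analysis:
Layered search for 4:
  L0 = {0}
  L1 = {5}
  L2 = {4,6}
first hit 4 at d=2 via a·b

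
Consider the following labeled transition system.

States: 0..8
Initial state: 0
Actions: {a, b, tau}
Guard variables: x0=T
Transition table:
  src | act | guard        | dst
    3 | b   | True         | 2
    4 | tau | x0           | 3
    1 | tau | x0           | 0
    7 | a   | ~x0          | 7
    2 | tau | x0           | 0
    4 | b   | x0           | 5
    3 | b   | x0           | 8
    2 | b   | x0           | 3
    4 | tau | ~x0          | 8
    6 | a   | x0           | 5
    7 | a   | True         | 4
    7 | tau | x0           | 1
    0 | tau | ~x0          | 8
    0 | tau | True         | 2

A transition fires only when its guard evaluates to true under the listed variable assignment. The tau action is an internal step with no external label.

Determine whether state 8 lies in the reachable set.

Answer: REACHABLE

Analysis:
Guard filter leaves 11 enabled edge(s).
depth 0: {0}
depth 1: {2}  cumulative {0,2}
depth 2: {3}  cumulative {0,2,3}
depth 3: {8}  cumulative {0,2,3,8}
Reach set: {0,2,3,8}
witness 8: tau·b·b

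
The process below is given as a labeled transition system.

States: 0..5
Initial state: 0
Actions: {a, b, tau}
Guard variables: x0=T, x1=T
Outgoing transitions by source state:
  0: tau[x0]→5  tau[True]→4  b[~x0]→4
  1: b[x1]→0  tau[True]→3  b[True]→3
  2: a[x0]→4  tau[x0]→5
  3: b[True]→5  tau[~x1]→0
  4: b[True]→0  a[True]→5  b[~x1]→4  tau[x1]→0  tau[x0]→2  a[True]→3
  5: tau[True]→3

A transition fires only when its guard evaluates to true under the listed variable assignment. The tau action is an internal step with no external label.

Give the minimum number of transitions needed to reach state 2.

Answer: 2

Trace:
Breadth-first toward 2:
  Layer 0: {0}
  Layer 1: {4,5}
  Layer 2: {2,3}
2 enters at depth 2; path tau·tau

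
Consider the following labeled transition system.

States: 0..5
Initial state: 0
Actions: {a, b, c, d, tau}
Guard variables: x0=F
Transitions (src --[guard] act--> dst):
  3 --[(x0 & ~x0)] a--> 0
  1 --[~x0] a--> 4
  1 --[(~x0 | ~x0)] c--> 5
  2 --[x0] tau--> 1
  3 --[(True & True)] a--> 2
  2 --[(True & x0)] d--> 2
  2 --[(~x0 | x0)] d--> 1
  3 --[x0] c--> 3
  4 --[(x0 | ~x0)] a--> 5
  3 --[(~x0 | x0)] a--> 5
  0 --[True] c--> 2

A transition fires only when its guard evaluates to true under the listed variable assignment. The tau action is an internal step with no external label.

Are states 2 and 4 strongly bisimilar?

Compute ~ classes (split until stable):
  π0 = {{0,1,2,3,4,5}}
  π1 = {{0},{1},{2},{3,4},{5}}
  π2 = {{0},{1},{2},{3},{4},{5}}
6 equivalence class(es) (converged in 3)
[2]={2}  [4]={4}

Answer: NOT BISIMILAR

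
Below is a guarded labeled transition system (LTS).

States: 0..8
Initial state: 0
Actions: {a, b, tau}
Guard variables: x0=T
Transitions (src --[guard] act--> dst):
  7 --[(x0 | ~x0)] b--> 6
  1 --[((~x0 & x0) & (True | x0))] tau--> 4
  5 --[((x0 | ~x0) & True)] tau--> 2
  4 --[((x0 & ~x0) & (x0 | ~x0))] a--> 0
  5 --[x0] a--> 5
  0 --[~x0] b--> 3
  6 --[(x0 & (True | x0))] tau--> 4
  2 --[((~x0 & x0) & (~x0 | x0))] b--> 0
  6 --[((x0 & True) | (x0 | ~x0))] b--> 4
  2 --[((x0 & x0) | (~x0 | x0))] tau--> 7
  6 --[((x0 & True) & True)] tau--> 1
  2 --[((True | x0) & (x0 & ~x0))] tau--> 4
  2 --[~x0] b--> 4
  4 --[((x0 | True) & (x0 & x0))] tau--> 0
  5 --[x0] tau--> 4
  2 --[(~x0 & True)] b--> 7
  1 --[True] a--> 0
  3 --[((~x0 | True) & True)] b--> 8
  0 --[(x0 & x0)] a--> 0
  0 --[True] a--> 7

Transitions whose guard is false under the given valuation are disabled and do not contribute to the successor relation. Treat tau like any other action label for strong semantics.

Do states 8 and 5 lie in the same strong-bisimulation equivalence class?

Answer: NOT BISIMILAR

Working:
Bisimulation quotient by refinement:
  π0 = {{0,1,2,3,4,5,6,7,8}}
  π1 = {{0,1},{2,4},{3,7},{5},{6},{8}}
  π2 = {{0},{1},{2},{3},{4},{5},{6},{7},{8}}
Fixed point at round 3; 9 class(es).
[8]={8}  [5]={5}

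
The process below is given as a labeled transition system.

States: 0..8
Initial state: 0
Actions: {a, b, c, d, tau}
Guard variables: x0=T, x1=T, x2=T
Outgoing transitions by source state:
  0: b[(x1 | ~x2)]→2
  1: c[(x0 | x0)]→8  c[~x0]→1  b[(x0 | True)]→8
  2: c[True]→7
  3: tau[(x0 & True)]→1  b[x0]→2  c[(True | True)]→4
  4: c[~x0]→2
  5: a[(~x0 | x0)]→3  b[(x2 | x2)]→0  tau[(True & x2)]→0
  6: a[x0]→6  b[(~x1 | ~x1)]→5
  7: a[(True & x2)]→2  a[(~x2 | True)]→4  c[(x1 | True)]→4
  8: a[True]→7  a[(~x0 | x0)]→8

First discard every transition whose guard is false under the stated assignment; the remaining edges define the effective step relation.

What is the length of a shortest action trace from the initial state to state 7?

Layered search for 7:
  depth 0: {0}
  depth 1: {2}
  depth 2: {7}
7 enters at depth 2; path b·c

Answer: 2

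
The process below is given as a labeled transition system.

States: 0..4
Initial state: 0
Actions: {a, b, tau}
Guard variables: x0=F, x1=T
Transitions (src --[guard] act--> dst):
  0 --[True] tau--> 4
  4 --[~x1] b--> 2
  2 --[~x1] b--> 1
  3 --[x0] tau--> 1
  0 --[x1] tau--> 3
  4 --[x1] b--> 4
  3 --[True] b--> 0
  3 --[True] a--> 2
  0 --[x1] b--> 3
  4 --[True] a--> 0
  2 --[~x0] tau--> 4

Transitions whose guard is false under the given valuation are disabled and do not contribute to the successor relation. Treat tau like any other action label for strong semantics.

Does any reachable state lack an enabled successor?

R = {0,2,3,4}
  0: b→3  tau→3  tau→4  [3 out]
  2: tau→4  [1 out]
  3: a→2  b→0  [2 out]
  4: a→0  b→4  [2 out]

Answer: DEADLOCK-FREE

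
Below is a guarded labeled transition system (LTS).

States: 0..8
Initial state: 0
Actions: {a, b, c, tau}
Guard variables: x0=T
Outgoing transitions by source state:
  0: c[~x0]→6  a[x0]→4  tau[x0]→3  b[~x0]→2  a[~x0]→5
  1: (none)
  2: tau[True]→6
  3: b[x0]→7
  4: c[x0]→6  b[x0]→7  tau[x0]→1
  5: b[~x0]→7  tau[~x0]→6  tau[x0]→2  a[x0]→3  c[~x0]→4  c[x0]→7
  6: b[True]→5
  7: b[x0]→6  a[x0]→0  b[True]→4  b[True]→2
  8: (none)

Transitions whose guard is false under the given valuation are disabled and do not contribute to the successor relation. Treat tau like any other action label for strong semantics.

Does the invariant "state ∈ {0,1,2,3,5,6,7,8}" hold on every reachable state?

Allowed set {0,1,2,3,5,6,7,8}
R = {0,1,2,3,4,5,6,7}
  0: ok
  1: ok
  2: ok
  3: ok
  4: VIOLATES
  5: ok
  6: ok
  7: ok
reach 4 via a — violates

Answer: INVARIANT VIOLATED at state 4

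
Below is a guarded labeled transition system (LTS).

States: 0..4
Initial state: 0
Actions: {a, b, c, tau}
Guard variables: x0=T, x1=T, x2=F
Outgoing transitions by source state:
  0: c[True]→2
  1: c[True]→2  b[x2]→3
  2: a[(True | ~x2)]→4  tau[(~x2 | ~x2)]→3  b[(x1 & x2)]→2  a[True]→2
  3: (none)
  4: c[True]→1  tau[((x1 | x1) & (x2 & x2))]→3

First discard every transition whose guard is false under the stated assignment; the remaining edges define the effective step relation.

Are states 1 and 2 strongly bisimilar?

Answer: NOT BISIMILAR

Analysis:
Refine partition for ~:
  round 0: {{0,1,2,3,4}}
  round 1: {{0,1,4},{2},{3}}
  round 2: {{0,1},{2},{3},{4}}
stable after 3 split(s): 4 block(s)
class of 1: {0,1}; class of 2: {2}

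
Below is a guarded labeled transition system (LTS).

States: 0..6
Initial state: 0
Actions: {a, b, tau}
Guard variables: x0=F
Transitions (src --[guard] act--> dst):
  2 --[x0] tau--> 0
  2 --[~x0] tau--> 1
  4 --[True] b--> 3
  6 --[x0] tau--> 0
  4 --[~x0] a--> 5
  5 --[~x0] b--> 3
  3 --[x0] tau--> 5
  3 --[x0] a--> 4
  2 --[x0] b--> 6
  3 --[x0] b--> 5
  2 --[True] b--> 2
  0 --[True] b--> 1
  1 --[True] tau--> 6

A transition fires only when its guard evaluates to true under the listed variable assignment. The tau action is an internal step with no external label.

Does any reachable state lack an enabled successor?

Answer: DEADLOCK at state 6

Analysis:
Reachable = {0,1,6}
  0: b→1  [1 exit(s)]
  1: tau→6  [1 exit(s)]
  6: ∅  [no exit]
witness 6: b·tau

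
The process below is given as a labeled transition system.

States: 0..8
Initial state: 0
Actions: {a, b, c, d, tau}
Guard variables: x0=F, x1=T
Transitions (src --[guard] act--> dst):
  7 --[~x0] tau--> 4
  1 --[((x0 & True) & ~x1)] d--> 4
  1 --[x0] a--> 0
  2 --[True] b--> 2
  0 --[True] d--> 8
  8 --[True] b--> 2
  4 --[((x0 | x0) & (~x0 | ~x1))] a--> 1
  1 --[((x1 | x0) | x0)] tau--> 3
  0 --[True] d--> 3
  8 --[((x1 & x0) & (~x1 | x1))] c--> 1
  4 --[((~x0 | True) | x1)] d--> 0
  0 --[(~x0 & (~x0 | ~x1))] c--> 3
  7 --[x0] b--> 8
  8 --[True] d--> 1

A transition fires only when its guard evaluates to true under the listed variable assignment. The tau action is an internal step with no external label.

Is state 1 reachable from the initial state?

Guard filter leaves 9 enabled edge(s).
L0 = {0}
L1 = {3,8}  now seen {0,3,8}
L2 = {1,2}  now seen {0,1,2,3,8}
Reach set: {0,1,2,3,8}
trace reaching 1: d·d

Answer: REACHABLE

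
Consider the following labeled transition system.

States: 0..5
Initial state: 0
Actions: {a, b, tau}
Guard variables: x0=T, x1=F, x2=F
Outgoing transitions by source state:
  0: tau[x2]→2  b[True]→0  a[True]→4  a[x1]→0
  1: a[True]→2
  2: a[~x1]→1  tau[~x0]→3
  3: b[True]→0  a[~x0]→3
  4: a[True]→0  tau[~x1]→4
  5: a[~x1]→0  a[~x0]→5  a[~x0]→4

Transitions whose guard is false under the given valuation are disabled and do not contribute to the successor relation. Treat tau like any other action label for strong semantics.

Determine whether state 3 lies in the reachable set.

8 transition(s) survive guard evaluation.
Layer 0: {0}
Layer 1: {4}  cumulative {0,4}
Reachable = {0,4}

Answer: UNREACHABLE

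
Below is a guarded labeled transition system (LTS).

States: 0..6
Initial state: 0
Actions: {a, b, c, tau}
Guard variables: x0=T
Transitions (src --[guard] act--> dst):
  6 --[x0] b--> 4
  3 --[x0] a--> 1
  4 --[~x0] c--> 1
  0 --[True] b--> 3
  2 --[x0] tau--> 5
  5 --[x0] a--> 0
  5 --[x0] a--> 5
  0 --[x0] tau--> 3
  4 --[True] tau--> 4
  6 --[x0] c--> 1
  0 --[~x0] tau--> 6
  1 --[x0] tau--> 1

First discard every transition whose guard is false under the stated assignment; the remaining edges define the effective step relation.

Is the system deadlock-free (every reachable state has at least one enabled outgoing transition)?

Reachable = {0,1,3}
  0: b→3  tau→3  [2 out]
  1: tau→1  [1 out]
  3: a→1  [1 out]

Answer: DEADLOCK-FREE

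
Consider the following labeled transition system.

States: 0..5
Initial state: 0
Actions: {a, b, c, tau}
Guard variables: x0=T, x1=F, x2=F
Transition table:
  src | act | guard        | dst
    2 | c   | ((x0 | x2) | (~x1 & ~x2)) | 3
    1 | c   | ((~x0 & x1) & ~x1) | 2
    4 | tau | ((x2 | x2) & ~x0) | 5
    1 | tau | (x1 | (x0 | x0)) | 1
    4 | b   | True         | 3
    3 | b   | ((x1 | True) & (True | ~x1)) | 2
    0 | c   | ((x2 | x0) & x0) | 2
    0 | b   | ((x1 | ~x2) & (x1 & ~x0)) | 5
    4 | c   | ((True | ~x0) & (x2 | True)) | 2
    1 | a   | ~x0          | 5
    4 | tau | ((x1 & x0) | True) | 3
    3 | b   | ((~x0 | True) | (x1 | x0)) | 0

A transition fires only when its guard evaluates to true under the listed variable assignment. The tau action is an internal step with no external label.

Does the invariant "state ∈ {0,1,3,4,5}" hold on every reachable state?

Answer: INVARIANT VIOLATED at state 2

Working:
Allowed set {0,1,3,4,5}
R = {0,2,3}
  0: ok
  2: VIOLATES
  3: ok
reach 2 via c — violates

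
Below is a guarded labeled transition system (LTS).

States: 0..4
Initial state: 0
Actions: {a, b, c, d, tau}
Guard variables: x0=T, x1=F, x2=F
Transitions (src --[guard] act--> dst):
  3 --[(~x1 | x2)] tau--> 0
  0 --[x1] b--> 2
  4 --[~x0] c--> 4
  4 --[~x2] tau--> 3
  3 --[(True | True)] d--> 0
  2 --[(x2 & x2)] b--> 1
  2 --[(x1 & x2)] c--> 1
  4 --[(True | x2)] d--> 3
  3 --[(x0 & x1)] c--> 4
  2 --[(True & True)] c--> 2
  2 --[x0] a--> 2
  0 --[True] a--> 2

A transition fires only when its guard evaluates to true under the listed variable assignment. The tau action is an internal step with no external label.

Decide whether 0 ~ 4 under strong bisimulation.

Compute ~ classes (split until stable):
  round 0: {{0,1,2,3,4}}
  round 1: {{0},{1},{2},{3,4}}
  round 2: {{0},{1},{2},{3},{4}}
Fixed point at round 3; 5 class(es).
class of 0: {0}; class of 4: {4}

Answer: NOT BISIMILAR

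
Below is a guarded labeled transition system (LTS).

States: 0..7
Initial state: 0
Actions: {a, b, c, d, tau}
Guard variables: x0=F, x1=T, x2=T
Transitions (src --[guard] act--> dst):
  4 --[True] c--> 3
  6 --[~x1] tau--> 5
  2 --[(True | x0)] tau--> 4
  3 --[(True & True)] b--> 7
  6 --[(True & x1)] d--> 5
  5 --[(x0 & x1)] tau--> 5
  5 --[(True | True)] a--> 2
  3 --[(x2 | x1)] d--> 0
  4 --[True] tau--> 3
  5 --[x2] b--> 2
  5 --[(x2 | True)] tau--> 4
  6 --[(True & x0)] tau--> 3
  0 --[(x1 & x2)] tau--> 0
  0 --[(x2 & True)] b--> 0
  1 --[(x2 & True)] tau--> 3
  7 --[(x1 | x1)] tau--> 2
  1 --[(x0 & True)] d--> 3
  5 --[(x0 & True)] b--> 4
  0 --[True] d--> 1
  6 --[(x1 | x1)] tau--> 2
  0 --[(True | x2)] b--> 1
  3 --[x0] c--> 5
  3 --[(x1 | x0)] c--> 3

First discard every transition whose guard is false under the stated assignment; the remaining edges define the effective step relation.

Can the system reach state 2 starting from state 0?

Guard filter leaves 17 enabled edge(s).
Layer 0: {0}
Layer 1: {1}  total {0,1}
Layer 2: {3}  total {0,1,3}
Layer 3: {7}  total {0,1,3,7}
Layer 4: {2}  total {0,1,2,3,7}
Layer 5: {4}  total {0,1,2,3,4,7}
Reachable = {0,1,2,3,4,7}
witness 2: b·tau·b·tau

Answer: REACHABLE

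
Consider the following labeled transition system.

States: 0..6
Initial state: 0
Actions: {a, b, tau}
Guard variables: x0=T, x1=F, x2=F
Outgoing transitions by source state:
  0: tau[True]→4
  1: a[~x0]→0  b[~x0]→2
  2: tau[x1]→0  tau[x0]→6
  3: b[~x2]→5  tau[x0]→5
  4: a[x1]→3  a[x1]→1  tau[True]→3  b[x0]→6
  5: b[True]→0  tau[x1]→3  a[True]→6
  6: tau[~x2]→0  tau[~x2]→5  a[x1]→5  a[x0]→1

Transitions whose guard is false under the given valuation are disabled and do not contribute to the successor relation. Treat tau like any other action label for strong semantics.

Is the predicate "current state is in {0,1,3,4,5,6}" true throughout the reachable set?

Answer: INVARIANT HOLDS

Analysis:
Inv-set: {0,1,3,4,5,6}
Reach set: {0,1,3,4,5,6}
  0: ok
  1: ok
  3: ok
  4: ok
  5: ok
  6: ok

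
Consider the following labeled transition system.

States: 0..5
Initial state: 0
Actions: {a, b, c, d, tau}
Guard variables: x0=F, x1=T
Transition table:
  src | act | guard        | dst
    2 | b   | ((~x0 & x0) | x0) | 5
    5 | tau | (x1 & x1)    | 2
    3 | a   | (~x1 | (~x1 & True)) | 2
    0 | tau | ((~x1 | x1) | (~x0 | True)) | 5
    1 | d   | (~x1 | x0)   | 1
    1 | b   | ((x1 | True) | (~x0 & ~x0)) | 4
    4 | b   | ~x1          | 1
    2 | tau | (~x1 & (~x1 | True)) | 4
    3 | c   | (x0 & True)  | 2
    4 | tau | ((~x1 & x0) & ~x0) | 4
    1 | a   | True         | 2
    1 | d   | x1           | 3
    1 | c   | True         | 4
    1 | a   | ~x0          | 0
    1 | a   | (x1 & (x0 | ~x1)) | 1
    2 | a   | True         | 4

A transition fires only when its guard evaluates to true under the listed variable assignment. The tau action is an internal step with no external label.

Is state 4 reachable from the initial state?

Answer: REACHABLE

Trace:
After dropping false guards: 8 live edges.
L0 = {0}
L1 = {5}  now seen {0,5}
L2 = {2}  now seen {0,2,5}
L3 = {4}  now seen {0,2,4,5}
Reachable = {0,2,4,5}
Path to 4: tau·tau·a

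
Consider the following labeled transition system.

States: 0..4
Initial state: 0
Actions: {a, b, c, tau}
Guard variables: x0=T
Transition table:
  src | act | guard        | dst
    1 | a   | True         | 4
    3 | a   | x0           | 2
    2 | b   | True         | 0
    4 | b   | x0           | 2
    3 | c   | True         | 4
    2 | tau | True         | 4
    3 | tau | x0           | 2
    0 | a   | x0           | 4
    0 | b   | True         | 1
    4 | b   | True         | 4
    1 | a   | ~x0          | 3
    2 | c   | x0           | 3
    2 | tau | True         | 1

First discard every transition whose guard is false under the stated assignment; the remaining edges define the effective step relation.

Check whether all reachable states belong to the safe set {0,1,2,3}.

Answer: INVARIANT VIOLATED at state 4

Analysis:
Inv-set: {0,1,2,3}
Reach set: {0,1,2,3,4}
  0: ok
  1: ok
  2: ok
  3: ok
  4: VIOLATES
counterexample path to 4: a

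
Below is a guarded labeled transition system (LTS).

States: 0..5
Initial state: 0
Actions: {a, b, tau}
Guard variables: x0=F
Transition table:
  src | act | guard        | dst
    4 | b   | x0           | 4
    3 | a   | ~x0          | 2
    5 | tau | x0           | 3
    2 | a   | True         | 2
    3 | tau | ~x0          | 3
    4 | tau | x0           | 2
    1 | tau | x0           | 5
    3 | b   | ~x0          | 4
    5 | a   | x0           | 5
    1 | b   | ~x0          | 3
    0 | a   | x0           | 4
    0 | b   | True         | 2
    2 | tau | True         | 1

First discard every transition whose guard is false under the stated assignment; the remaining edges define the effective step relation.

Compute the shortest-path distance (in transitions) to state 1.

BFS to 1:
  Layer 0: {0}
  Layer 1: {2}
  Layer 2: {1}
depth(1)=2, e.g. b·tau

Answer: 2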